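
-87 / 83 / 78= -29 / 2158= -0.01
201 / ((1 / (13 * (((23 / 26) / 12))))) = 1541 / 8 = 192.62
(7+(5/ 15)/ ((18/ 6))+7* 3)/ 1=253/ 9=28.11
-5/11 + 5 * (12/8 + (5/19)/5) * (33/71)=93595/29678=3.15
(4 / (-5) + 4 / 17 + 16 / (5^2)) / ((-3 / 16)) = -512 / 1275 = -0.40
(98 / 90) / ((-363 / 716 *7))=-5012 / 16335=-0.31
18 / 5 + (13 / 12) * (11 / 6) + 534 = 539.59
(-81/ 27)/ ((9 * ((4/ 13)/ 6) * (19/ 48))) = -312/ 19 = -16.42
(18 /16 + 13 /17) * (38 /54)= 4883 /3672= 1.33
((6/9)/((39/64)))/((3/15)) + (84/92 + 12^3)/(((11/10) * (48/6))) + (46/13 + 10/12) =2220713/10764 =206.31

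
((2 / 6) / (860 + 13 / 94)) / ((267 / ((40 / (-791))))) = -3760 / 51227733123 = -0.00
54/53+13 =743/53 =14.02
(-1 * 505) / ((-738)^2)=-505 / 544644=-0.00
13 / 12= 1.08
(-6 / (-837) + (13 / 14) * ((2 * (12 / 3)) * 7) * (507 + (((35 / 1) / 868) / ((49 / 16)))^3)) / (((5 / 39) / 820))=1773023347021780984 / 10514644077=168624190.61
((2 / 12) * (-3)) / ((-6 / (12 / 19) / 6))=6 / 19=0.32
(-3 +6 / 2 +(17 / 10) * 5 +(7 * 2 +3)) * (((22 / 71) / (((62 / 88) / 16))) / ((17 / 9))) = 209088 / 2201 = 95.00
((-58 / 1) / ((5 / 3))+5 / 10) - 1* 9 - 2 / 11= -4783 / 110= -43.48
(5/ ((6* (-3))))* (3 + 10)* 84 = -910/ 3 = -303.33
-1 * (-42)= 42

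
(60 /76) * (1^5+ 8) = 135 /19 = 7.11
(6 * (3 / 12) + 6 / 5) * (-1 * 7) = -18.90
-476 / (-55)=476 / 55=8.65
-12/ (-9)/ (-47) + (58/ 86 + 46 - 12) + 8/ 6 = 218143/ 6063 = 35.98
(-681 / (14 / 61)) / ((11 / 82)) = -22119.23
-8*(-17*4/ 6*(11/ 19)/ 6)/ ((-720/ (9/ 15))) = -187/ 25650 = -0.01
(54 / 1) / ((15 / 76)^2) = 34656 / 25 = 1386.24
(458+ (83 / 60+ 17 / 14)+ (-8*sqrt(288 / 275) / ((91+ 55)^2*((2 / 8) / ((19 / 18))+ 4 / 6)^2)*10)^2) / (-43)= -158174171665018232587 / 14766661340509483020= -10.71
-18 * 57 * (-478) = 490428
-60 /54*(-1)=10 /9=1.11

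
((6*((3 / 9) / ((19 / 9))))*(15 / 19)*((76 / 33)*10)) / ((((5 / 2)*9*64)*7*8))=5 / 23408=0.00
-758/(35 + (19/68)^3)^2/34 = -2204163289088/121263681496441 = -0.02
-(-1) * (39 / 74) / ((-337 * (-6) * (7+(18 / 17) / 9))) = 221 / 6034996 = 0.00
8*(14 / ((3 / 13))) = 1456 / 3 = 485.33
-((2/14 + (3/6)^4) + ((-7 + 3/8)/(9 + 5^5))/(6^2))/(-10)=259421/12636288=0.02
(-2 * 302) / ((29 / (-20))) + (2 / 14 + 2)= 84995 / 203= 418.69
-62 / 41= -1.51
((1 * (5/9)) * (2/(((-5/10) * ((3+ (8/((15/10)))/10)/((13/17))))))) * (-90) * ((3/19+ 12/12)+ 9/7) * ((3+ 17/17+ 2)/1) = 76050000/119833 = 634.63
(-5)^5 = -3125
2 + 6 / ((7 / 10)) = 74 / 7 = 10.57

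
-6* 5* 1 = -30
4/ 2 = 2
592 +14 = 606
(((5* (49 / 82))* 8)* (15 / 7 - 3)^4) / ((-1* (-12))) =2160 / 2009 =1.08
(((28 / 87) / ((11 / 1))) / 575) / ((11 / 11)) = 28 / 550275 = 0.00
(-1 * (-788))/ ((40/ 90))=1773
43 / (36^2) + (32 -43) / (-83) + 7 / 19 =0.53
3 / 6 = 1 / 2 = 0.50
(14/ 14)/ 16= 1/ 16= 0.06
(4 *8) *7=224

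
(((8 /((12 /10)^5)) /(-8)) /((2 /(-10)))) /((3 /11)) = 171875 /23328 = 7.37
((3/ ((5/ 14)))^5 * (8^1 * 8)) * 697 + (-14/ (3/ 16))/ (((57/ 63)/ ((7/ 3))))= 332302810892192/ 178125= 1865559640.10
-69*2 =-138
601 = 601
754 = 754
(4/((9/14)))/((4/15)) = 70/3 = 23.33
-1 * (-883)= 883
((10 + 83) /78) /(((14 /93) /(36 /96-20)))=-155.44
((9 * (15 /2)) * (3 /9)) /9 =5 /2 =2.50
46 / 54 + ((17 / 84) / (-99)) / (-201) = 1423901 / 1671516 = 0.85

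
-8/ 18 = -4/ 9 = -0.44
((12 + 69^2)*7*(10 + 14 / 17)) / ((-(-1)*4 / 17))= 1536906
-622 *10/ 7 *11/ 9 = -68420/ 63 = -1086.03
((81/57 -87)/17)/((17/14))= -4.15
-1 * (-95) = 95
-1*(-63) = 63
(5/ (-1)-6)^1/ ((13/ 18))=-198/ 13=-15.23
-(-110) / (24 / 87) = 1595 / 4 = 398.75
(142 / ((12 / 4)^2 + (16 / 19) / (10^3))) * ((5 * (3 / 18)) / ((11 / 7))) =5901875 / 705441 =8.37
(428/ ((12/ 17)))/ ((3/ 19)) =34561/ 9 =3840.11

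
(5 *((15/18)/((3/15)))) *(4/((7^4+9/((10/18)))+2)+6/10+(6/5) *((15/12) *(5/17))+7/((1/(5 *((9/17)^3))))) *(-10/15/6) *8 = -11581324025/100284156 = -115.49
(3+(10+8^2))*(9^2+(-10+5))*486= 2844072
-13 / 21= -0.62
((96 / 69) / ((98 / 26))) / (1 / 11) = 4576 / 1127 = 4.06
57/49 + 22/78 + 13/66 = 23015/14014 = 1.64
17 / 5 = 3.40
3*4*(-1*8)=-96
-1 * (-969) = 969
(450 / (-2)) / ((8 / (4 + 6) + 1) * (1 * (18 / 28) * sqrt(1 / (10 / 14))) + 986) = -776475000 / 3402679439 + 182250 * sqrt(35) / 3402679439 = -0.23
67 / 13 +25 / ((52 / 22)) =409 / 26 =15.73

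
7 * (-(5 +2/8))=-147/4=-36.75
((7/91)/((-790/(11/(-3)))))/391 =11/12046710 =0.00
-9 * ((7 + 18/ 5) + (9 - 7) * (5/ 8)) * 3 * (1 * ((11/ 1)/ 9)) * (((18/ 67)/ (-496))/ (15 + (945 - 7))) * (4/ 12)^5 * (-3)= -869/ 316700960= -0.00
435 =435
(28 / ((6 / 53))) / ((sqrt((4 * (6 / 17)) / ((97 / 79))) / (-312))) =-19292 * sqrt(781626) / 237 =-71966.17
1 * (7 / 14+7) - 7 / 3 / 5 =211 / 30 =7.03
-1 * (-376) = 376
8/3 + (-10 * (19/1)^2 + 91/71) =-768089/213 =-3606.05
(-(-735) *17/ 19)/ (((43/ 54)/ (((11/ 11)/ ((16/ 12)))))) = 1012095/ 1634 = 619.40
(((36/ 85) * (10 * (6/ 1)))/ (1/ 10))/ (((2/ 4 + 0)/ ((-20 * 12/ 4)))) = -518400/ 17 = -30494.12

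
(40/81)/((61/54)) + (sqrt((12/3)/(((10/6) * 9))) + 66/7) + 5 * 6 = 2 * sqrt(15)/15 + 51068/1281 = 40.38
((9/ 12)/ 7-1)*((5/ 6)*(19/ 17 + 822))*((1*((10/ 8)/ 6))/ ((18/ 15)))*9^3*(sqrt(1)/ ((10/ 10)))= -168665625/ 2176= -77511.78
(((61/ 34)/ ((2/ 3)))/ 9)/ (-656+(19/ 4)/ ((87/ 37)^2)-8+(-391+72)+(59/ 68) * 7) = -153903/ 502374052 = -0.00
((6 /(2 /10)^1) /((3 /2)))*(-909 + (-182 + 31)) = -21200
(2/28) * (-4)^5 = -512/7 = -73.14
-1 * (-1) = 1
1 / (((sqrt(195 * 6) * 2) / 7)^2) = 49 / 4680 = 0.01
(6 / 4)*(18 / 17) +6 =129 / 17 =7.59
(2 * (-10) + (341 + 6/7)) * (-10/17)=-22530/119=-189.33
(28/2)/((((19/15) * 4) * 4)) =105/152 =0.69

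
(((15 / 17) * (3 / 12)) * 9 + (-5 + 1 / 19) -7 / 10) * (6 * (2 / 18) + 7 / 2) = -118285 / 7752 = -15.26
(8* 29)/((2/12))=1392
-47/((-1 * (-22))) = -47/22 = -2.14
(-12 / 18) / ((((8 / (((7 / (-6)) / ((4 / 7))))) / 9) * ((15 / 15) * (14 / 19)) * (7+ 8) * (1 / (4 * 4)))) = 133 / 60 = 2.22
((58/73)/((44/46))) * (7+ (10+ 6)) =15341/803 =19.10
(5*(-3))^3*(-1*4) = 13500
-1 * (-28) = 28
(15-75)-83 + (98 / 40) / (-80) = -228849 / 1600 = -143.03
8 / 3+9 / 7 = 3.95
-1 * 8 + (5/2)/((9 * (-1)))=-149/18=-8.28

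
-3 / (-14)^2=-3 / 196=-0.02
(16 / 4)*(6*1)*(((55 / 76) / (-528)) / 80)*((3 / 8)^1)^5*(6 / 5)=-729 / 199229440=-0.00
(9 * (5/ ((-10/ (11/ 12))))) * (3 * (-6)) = 297/ 4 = 74.25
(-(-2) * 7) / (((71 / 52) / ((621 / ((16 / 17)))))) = 960687 / 142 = 6765.40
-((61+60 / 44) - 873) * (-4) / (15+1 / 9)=-80253 / 374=-214.58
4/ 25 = 0.16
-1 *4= -4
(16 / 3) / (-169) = -16 / 507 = -0.03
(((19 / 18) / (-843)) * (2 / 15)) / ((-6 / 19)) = 361 / 682830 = 0.00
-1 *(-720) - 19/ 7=5021/ 7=717.29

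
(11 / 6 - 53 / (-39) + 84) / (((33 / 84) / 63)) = 1999494 / 143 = 13982.48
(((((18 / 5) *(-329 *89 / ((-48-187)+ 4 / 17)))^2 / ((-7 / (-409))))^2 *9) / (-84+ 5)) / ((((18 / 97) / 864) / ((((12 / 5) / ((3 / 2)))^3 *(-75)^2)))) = -4248619242914602878688457894474822320128 / 2505324672882789875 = -1695835788830461098275.68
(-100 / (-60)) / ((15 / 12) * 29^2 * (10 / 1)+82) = 10 / 63567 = 0.00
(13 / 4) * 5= 65 / 4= 16.25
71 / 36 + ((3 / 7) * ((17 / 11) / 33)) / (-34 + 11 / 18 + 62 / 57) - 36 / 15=-721520813 / 1684225620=-0.43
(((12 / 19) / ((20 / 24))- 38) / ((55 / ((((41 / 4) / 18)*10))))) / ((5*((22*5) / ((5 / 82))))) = -1769 / 4138200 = -0.00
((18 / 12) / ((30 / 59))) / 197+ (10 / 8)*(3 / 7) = 3797 / 6895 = 0.55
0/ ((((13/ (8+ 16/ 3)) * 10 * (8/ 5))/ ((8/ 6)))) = 0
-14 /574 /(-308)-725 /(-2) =4577651 /12628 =362.50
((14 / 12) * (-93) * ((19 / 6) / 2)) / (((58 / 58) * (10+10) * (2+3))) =-4123 / 2400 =-1.72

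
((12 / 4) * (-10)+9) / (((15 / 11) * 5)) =-77 / 25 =-3.08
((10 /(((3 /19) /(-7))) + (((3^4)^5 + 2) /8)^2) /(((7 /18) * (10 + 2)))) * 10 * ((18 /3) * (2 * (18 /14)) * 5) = 31402133396470889058.96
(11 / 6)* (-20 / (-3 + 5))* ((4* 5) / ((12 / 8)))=-2200 / 9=-244.44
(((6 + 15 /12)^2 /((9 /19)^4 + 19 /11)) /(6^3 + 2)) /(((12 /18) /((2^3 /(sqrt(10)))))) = 3616798713*sqrt(10) /22220914400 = 0.51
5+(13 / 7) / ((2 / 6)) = 74 / 7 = 10.57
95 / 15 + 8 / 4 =25 / 3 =8.33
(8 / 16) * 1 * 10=5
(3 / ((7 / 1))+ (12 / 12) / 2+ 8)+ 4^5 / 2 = 7293 / 14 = 520.93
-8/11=-0.73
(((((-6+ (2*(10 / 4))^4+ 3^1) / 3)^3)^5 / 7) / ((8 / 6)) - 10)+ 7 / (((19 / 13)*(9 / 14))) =6025598260257374243925833000000000.00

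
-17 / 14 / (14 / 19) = -323 / 196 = -1.65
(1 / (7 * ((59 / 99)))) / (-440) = -0.00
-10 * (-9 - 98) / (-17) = -1070 / 17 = -62.94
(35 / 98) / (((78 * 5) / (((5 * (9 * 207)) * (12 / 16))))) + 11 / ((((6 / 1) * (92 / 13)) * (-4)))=1272457 / 200928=6.33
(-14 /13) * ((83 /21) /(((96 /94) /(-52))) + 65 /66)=42701 /198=215.66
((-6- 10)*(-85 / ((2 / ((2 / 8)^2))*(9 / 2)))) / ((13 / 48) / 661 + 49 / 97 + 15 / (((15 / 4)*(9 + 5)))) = 610393840 / 51140289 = 11.94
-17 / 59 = -0.29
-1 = -1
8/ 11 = 0.73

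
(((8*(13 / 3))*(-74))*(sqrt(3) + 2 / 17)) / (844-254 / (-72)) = -7104*sqrt(3) / 2347-14208 / 39899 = -5.60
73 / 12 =6.08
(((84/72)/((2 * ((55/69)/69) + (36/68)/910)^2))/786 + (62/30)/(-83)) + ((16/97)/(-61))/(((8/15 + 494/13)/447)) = 2197885779565112040217582/848802018192661167719235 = 2.59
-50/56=-25/28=-0.89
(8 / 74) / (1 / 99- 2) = -396 / 7289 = -0.05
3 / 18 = 1 / 6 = 0.17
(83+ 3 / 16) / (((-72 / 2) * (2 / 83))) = -110473 / 1152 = -95.90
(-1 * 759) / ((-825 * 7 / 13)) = 299 / 175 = 1.71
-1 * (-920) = 920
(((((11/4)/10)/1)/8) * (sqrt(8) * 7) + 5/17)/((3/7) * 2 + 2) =7/68 + 539 * sqrt(2)/3200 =0.34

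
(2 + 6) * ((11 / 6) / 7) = 2.10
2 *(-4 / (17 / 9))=-72 / 17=-4.24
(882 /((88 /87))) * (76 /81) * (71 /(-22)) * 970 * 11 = -929710565 /33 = -28173047.42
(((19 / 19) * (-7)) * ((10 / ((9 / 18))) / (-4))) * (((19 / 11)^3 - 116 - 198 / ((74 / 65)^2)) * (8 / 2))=-67247623170 / 1822139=-36905.87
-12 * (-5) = 60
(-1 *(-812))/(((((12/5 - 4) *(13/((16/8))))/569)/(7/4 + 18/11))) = -86052715/572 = -150441.81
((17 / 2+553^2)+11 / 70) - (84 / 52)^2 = 1808896007 / 5915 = 305815.05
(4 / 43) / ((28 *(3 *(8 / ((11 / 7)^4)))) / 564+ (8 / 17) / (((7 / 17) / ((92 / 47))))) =4816889 / 125957406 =0.04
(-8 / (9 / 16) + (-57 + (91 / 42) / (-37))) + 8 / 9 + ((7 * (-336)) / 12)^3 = -557190873 / 74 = -7529606.39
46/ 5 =9.20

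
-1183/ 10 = -118.30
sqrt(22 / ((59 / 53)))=sqrt(68794) / 59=4.45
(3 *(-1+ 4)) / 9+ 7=8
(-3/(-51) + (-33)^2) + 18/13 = 240988/221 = 1090.44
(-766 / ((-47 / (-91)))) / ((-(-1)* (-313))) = 69706 / 14711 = 4.74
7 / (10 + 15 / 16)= 16 / 25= 0.64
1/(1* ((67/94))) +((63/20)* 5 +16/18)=43517/2412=18.04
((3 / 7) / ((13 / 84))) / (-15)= -12 / 65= -0.18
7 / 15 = 0.47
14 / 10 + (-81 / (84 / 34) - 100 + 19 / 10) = -4532 / 35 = -129.49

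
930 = 930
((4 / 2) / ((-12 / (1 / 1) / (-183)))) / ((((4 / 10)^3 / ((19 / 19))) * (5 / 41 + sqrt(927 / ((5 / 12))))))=-7815625 / 299189104 + 38452875 * sqrt(1545) / 149594552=10.08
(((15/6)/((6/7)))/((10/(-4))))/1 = -7/6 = -1.17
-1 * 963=-963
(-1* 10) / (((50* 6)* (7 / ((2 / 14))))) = -1 / 1470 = -0.00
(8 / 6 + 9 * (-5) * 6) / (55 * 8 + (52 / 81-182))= -10881 / 10475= -1.04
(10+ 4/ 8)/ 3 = 7/ 2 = 3.50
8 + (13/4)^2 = 297/16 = 18.56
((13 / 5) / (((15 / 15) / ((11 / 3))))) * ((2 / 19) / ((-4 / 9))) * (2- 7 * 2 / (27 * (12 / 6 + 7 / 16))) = -10351 / 2565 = -4.04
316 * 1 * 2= 632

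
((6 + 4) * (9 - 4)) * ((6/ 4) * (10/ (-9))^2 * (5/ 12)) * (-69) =-71875/ 27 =-2662.04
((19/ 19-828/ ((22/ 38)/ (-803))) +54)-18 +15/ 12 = 4593897/ 4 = 1148474.25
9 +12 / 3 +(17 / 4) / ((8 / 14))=327 / 16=20.44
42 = 42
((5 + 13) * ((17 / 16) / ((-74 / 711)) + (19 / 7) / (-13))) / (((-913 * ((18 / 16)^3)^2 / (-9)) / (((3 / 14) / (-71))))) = 9194807296 / 3341327658669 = 0.00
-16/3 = -5.33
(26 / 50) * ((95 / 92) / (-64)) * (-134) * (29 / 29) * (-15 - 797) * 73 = -245239631 / 3680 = -66641.20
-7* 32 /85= -224 /85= -2.64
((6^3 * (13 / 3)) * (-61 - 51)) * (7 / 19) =-733824 / 19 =-38622.32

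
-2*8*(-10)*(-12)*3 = -5760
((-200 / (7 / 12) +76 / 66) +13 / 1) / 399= -75931 / 92169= -0.82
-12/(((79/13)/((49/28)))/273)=-74529/79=-943.41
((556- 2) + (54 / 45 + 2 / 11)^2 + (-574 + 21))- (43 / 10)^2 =-7541 / 484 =-15.58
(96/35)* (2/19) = 192/665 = 0.29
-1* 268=-268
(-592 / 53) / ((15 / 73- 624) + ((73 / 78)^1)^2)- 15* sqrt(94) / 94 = -1.53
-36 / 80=-9 / 20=-0.45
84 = 84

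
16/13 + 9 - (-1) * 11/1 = 276/13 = 21.23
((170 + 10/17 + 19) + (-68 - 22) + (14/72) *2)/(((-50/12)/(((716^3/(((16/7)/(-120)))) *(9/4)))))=88432457917608/85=1040381857854.21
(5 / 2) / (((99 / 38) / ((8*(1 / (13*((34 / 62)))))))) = 23560 / 21879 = 1.08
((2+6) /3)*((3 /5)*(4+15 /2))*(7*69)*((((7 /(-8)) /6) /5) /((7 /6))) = -11109 /50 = -222.18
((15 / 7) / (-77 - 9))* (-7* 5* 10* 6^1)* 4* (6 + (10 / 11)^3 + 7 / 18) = 85532500 / 57233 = 1494.46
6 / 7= 0.86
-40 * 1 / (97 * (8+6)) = -0.03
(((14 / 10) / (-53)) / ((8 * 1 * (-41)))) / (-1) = -0.00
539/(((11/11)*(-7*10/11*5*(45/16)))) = -6776/1125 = -6.02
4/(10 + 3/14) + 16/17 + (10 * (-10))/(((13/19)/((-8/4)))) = 713840/2431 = 293.64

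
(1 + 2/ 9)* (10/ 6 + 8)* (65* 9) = 20735/ 3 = 6911.67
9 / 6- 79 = -155 / 2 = -77.50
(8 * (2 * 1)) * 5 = 80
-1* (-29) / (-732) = -29 / 732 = -0.04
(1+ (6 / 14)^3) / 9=370 / 3087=0.12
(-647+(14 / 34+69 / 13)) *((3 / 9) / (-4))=47241 / 884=53.44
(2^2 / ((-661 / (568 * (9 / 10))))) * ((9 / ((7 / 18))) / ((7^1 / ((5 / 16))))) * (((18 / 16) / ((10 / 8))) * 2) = -931662 / 161945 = -5.75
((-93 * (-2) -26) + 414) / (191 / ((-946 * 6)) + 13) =3258024 / 73597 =44.27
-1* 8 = -8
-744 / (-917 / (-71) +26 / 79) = -1391032 / 24763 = -56.17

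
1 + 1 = 2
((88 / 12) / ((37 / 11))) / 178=121 / 9879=0.01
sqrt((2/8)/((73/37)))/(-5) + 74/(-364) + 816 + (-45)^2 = 517025/182 - sqrt(2701)/730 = 2840.73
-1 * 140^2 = -19600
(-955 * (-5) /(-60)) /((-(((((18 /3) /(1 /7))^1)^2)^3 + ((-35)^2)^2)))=955 /65886388428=0.00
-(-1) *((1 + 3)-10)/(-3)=2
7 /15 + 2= 37 /15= 2.47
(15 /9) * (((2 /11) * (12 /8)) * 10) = 50 /11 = 4.55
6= 6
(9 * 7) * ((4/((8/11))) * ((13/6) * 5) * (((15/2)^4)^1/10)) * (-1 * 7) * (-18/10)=1915538625/128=14965145.51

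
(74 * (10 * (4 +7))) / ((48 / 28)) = 14245 / 3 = 4748.33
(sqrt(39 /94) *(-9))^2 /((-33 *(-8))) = 1053 /8272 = 0.13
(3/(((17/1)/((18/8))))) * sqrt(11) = 27 * sqrt(11)/68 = 1.32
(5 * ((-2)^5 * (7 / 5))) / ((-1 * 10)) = 112 / 5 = 22.40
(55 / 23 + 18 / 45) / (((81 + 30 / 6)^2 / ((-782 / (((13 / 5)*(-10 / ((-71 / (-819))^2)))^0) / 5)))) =-5457 / 92450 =-0.06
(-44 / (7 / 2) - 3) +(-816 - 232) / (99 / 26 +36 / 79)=-326993 / 1251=-261.39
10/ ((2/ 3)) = 15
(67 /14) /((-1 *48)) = -67 /672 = -0.10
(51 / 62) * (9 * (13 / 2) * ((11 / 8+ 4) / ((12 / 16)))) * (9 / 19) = 769743 / 4712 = 163.36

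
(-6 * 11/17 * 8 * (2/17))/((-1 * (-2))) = -528/289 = -1.83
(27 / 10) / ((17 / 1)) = 27 / 170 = 0.16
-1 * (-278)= 278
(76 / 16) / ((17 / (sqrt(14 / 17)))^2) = 133 / 9826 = 0.01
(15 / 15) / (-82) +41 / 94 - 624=-1201631 / 1927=-623.58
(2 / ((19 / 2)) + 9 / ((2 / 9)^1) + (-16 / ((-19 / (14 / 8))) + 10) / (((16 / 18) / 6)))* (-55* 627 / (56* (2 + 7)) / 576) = -1358225 / 96768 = -14.04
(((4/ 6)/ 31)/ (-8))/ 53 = -1/ 19716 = -0.00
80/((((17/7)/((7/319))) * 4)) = 980/5423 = 0.18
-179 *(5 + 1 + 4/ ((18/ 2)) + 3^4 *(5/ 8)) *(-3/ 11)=735511/ 264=2786.03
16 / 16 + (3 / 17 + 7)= 139 / 17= 8.18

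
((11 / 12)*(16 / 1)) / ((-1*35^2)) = -44 / 3675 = -0.01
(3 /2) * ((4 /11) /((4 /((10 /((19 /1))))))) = 15 /209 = 0.07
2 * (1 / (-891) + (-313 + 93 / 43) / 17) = -36.57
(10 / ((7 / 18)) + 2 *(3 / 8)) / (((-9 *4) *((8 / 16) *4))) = -247 / 672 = -0.37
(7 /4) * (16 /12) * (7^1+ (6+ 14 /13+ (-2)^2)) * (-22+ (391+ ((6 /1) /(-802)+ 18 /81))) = 2191955920 /140751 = 15573.29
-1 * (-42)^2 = -1764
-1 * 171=-171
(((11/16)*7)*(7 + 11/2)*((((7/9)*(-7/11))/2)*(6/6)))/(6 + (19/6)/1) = -1715/1056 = -1.62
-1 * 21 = -21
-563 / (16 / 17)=-9571 / 16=-598.19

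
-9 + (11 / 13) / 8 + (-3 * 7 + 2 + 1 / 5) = -14401 / 520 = -27.69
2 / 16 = 1 / 8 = 0.12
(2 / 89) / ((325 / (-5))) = -2 / 5785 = -0.00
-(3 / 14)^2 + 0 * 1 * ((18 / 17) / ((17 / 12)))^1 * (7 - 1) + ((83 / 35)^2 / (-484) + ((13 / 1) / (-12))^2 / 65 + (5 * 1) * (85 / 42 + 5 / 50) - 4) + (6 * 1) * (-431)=-55056181519 / 21344400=-2579.42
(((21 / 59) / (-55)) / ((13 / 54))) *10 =-2268 / 8437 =-0.27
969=969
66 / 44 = 3 / 2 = 1.50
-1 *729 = -729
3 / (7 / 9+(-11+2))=-27 / 74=-0.36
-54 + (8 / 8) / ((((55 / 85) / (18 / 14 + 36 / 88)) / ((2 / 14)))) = -635895 / 11858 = -53.63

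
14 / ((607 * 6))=7 / 1821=0.00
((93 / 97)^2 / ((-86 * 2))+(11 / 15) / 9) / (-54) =-16634213 / 11797756920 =-0.00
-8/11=-0.73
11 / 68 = 0.16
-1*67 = -67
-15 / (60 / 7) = -7 / 4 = -1.75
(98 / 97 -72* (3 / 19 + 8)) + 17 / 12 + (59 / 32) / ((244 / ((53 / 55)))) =-1388852329217 / 2374373760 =-584.93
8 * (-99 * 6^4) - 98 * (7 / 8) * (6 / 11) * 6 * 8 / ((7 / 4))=-11304864 / 11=-1027714.91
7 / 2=3.50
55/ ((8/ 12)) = 165/ 2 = 82.50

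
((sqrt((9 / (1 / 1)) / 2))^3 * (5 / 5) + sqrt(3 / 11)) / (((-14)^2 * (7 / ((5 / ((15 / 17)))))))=17 * sqrt(33) / 45276 + 153 * sqrt(2) / 5488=0.04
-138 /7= -19.71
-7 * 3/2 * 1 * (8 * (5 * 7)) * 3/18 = -490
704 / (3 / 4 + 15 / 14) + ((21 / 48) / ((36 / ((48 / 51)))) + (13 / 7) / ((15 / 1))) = 8281937 / 21420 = 386.65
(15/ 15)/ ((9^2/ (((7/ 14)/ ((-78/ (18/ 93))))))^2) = 1/ 4262261796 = 0.00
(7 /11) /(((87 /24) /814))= 142.90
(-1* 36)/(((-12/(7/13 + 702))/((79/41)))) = 2164521/533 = 4061.02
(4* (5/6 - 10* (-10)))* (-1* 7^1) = -8470/3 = -2823.33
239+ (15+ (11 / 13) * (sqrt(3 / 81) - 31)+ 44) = 11 * sqrt(3) / 117+ 3533 / 13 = 271.93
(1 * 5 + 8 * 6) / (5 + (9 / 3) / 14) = 742 / 73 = 10.16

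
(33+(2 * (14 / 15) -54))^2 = 366.08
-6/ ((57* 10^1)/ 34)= -34/ 95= -0.36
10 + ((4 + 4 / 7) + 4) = 130 / 7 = 18.57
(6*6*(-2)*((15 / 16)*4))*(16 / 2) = -2160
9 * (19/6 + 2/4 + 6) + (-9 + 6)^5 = -156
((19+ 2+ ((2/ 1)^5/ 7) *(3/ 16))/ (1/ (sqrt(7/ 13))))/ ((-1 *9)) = -17 *sqrt(91)/ 91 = -1.78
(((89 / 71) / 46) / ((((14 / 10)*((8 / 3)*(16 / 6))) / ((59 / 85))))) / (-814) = -47259 / 20247318784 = -0.00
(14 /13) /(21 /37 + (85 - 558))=-259 /113620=-0.00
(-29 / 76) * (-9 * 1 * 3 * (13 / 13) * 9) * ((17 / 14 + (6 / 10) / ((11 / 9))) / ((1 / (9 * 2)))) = 83274399 / 29260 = 2846.02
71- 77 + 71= 65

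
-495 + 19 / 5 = -2456 / 5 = -491.20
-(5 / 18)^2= -25 / 324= -0.08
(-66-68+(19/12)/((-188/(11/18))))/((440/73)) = -397242713/17867520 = -22.23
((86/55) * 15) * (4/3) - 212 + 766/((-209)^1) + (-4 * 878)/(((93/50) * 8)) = -8171584/19437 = -420.41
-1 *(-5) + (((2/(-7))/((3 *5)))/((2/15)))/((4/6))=67/14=4.79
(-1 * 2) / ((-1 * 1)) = 2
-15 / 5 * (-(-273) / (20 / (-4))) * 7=5733 / 5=1146.60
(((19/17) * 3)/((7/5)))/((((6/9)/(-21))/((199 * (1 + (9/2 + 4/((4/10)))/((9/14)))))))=-6011790/17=-353634.71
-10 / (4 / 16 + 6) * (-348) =2784 / 5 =556.80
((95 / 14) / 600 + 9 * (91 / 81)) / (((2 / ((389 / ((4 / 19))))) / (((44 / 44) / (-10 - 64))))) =-126.38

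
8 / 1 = 8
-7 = -7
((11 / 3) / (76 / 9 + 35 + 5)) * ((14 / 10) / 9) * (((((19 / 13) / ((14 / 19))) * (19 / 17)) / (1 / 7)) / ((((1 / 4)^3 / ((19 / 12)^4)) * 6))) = 68828123903 / 5619481920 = 12.25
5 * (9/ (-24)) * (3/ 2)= -45/ 16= -2.81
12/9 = 4/3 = 1.33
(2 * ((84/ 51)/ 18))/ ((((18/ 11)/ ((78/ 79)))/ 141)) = 188188/ 12087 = 15.57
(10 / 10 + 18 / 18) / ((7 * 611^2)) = 2 / 2613247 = 0.00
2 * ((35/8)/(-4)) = -35/16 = -2.19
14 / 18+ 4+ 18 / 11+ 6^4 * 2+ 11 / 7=1801790 / 693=2599.99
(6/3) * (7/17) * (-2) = -28/17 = -1.65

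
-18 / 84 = -0.21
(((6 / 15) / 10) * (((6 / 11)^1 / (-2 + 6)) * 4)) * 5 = 6 / 55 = 0.11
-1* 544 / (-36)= 136 / 9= 15.11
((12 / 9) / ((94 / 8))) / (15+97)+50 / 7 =7051 / 987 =7.14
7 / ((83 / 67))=469 / 83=5.65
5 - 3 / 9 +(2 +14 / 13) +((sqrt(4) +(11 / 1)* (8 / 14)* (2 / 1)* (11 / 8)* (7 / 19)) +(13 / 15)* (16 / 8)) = 22039 / 1235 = 17.85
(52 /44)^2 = 169 /121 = 1.40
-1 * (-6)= 6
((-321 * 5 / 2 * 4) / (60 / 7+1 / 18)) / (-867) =134820 / 314143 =0.43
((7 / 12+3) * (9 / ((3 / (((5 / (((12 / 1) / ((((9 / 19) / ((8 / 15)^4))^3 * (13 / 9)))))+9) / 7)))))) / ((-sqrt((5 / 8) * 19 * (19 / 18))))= -31562857128237295131 * sqrt(5) / 1253782729879715840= -56.29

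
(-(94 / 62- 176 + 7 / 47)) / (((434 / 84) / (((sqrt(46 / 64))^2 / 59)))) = 8763207 / 21318824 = 0.41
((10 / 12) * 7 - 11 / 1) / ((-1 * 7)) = 31 / 42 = 0.74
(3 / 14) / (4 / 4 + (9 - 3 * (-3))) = 3 / 266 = 0.01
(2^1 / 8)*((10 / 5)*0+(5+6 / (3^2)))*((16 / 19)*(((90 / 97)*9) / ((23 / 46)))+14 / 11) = 2642837 / 121638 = 21.73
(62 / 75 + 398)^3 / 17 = 26763096278528 / 7171875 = 3731673.56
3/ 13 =0.23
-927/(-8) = 927/8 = 115.88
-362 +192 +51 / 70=-11849 / 70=-169.27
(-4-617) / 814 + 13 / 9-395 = -2888777 / 7326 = -394.32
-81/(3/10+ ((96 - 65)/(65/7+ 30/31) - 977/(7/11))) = 2523150/47720627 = 0.05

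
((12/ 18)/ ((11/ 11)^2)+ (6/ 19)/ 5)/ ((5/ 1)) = 208/ 1425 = 0.15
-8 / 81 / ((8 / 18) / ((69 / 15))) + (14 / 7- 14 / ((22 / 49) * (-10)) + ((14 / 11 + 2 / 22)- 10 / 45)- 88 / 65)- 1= 37111 / 12870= 2.88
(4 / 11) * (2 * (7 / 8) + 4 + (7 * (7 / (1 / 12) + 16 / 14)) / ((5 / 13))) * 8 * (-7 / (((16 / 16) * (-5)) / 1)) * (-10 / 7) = -497712 / 55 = -9049.31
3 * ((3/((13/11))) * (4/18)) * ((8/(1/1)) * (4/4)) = 176/13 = 13.54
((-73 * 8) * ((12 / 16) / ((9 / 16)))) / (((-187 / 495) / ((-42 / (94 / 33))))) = -24282720 / 799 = -30391.39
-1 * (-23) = 23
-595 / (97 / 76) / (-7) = 6460 / 97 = 66.60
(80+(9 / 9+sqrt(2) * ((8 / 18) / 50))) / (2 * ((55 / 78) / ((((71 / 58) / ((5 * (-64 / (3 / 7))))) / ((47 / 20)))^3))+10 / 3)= -30527302923 / 1565288201250955430-41875587 * sqrt(2) / 19566102515636942875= -0.00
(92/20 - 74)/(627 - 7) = -347/3100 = -0.11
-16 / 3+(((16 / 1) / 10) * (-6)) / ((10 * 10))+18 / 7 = -7502 / 2625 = -2.86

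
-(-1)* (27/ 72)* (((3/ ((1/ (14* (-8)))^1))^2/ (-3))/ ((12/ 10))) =-11760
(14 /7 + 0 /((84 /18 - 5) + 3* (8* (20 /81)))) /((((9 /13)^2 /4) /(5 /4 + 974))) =1318538 /81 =16278.25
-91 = -91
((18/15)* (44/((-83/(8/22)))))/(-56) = 12/2905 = 0.00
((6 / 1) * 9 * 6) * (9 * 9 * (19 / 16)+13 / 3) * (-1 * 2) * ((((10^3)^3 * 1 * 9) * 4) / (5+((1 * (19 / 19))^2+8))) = -1172475000000000 / 7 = -167496428571428.57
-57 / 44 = -1.30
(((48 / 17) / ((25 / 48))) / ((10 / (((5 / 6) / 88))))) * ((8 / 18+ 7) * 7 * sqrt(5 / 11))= 3752 * sqrt(55) / 154275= 0.18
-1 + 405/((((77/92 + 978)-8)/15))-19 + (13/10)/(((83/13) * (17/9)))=-17183327243/1260262870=-13.63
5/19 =0.26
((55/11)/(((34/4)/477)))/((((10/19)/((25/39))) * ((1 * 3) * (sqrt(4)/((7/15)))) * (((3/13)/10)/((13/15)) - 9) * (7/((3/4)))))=-65455/206244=-0.32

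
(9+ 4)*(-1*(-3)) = 39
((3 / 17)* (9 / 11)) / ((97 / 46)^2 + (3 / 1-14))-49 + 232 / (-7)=-213064157 / 2593129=-82.16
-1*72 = -72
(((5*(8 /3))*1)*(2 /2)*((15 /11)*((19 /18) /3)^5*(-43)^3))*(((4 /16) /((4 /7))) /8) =-34451760558775 /80813044224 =-426.31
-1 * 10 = -10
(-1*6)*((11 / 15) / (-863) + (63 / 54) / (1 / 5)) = -151003 / 4315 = -34.99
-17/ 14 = -1.21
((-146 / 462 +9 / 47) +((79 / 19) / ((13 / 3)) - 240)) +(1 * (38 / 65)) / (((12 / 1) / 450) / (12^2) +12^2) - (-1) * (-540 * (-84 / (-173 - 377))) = -304861401716789 / 947852850945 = -321.63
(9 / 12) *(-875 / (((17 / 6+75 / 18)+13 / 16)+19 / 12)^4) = -3483648000 / 41371966801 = -0.08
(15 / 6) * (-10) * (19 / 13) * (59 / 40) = -5605 / 104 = -53.89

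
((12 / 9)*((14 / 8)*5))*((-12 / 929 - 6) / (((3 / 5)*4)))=-162925 / 5574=-29.23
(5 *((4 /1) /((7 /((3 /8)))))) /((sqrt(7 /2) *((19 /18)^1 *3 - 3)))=45 *sqrt(14) /49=3.44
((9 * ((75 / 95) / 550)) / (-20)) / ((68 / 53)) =-1431 / 2842400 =-0.00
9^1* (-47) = -423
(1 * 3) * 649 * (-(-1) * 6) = 11682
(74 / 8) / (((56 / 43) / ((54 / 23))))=42957 / 2576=16.68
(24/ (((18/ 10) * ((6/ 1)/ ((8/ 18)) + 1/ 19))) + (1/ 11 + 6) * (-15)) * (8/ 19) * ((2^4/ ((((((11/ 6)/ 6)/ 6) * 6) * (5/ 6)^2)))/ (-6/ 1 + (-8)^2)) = -8493493248/ 171677825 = -49.47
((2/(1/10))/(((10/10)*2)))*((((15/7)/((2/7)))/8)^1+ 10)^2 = 153125/128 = 1196.29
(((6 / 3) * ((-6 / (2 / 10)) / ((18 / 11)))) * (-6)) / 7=220 / 7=31.43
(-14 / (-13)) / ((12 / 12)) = 14 / 13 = 1.08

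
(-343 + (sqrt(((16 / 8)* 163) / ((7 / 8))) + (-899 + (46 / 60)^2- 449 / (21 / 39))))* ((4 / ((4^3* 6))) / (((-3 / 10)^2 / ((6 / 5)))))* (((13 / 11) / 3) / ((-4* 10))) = 169964561 / 59875200- 13* sqrt(1141) / 16632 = 2.81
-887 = -887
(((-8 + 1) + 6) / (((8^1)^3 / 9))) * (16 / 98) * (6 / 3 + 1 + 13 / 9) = -5 / 392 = -0.01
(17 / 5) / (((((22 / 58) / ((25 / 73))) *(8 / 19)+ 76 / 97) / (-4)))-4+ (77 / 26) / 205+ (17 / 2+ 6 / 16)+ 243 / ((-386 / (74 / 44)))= -133236865334687 / 18897352136520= -7.05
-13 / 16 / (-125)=13 / 2000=0.01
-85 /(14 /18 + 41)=-765 /376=-2.03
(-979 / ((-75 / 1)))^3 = 938313739 / 421875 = 2224.15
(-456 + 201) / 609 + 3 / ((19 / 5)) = 1430 / 3857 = 0.37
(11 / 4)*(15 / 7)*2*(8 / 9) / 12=55 / 63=0.87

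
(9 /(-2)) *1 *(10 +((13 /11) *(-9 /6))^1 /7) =-13509 /308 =-43.86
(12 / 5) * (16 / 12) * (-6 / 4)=-24 / 5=-4.80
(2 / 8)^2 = 1 / 16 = 0.06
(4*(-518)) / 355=-2072 / 355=-5.84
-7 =-7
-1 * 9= -9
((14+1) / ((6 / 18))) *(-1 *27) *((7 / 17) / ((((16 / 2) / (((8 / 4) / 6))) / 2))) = -2835 / 68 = -41.69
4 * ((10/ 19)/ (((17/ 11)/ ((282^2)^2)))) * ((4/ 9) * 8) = 9893650821120/ 323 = 30630497898.20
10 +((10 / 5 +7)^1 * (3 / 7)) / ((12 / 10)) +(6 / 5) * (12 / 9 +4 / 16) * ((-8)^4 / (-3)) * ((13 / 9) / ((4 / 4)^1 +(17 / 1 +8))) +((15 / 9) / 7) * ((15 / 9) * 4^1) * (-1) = -250409 / 1890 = -132.49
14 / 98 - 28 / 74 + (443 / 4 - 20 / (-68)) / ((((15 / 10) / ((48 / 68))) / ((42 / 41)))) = 163556767 / 3068891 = 53.30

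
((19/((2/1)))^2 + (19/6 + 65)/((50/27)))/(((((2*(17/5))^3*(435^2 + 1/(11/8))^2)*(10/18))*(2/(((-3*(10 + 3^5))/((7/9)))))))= -47259706527/4768046903815295968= -0.00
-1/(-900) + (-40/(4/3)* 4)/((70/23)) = -248393/6300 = -39.43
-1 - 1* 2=-3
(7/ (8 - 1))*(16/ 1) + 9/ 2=41/ 2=20.50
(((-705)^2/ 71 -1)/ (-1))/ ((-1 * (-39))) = -496954/ 2769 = -179.47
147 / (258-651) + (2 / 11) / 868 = -233795 / 625394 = -0.37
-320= -320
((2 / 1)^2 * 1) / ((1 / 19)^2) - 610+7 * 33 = 1065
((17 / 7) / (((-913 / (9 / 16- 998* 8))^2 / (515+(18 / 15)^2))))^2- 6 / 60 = 9196405578.17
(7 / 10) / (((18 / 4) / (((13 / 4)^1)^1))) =91 / 180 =0.51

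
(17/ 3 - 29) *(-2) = 140/ 3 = 46.67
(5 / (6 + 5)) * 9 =45 / 11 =4.09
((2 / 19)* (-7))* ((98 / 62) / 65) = -686 / 38285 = -0.02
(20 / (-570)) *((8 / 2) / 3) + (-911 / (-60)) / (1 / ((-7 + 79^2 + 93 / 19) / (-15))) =-107989829 / 17100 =-6315.19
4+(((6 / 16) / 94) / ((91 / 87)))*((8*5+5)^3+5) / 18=122701 / 5264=23.31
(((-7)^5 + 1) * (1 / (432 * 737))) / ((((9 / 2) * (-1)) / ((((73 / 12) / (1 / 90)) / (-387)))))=-1022365 / 61607304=-0.02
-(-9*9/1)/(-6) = -27/2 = -13.50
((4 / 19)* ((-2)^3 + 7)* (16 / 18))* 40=-1280 / 171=-7.49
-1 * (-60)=60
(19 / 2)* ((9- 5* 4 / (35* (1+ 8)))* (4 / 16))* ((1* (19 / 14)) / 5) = 203243 / 35280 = 5.76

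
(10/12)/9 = 0.09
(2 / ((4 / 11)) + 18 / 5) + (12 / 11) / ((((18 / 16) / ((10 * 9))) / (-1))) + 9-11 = -8819 / 110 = -80.17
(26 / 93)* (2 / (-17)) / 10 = -26 / 7905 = -0.00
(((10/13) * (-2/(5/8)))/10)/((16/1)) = -1/65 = -0.02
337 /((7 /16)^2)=86272 /49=1760.65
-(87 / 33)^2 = -841 / 121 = -6.95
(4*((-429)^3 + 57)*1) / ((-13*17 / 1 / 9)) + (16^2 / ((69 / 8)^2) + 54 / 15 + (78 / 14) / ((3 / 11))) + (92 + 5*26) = 473640372034351 / 36826335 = 12861458.30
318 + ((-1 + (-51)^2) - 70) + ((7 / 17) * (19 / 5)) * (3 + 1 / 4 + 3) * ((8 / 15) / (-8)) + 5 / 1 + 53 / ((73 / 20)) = 42693407 / 14892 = 2866.87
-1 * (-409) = 409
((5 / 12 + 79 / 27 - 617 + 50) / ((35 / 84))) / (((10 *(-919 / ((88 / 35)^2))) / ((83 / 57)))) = 1.36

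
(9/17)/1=9/17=0.53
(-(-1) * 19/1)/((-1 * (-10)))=19/10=1.90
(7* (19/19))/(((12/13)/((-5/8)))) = -455/96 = -4.74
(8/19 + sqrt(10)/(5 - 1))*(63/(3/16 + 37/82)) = 330624/7961 + 10332*sqrt(10)/419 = 119.51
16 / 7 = 2.29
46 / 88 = 23 / 44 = 0.52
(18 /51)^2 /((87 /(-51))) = -36 /493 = -0.07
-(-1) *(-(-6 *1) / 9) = 2 / 3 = 0.67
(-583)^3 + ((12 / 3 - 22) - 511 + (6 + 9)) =-198155801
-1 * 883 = -883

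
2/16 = 1/8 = 0.12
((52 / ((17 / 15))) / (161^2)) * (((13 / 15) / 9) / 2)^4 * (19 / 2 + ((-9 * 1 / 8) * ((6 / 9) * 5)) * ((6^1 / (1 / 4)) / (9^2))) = 0.00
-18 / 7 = -2.57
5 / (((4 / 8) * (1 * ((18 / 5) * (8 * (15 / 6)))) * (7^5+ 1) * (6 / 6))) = 5 / 605088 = 0.00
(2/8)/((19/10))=5/38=0.13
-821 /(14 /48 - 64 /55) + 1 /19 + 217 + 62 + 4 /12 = 80101715 /65607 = 1220.93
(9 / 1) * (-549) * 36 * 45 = -8004420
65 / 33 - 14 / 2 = -166 / 33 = -5.03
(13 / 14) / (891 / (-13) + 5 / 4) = -338 / 24493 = -0.01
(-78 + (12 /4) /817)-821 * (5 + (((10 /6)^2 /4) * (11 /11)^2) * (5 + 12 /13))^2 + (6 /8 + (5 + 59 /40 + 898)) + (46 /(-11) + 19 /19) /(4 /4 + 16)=-11269767980173837 /167311338480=-67358.06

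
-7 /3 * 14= -32.67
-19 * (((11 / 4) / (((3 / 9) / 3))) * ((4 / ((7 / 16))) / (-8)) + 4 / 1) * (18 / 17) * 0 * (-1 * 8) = 0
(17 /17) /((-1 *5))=-0.20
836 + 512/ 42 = 17812/ 21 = 848.19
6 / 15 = 2 / 5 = 0.40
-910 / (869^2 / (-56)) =50960 / 755161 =0.07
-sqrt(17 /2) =-sqrt(34) /2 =-2.92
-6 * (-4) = 24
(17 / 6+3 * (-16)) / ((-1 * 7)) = 271 / 42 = 6.45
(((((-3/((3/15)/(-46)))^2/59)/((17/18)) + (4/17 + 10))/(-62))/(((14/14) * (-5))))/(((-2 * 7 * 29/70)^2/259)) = 5555592735/26149213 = 212.46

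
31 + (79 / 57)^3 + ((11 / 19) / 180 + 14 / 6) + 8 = 162965573 / 3703860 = 44.00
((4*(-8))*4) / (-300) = 32 / 75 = 0.43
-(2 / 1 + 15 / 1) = -17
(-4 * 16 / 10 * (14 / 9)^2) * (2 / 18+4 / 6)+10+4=7126 / 3645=1.96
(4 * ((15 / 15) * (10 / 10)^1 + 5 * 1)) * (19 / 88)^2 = 1083 / 968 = 1.12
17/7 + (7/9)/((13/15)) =908/273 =3.33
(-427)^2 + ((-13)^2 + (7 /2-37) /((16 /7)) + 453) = 182936.34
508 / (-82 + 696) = 254 / 307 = 0.83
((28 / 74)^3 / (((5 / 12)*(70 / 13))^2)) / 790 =170352 / 12504959375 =0.00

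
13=13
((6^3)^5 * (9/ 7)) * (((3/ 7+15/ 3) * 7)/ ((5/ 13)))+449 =2090442441440611/ 35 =59726926898303.17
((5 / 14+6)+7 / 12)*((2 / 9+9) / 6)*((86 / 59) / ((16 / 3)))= 2080727 / 713664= 2.92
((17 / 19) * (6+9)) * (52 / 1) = 13260 / 19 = 697.89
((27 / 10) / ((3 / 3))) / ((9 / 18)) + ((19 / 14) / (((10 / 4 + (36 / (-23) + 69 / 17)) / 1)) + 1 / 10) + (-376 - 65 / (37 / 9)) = -780875899 / 2022790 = -386.04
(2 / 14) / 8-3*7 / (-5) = 1181 / 280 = 4.22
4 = 4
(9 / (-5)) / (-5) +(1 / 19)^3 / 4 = 246949 / 685900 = 0.36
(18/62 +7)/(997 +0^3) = 226/30907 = 0.01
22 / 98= 11 / 49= 0.22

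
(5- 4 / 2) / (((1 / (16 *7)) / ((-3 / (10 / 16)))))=-1612.80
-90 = -90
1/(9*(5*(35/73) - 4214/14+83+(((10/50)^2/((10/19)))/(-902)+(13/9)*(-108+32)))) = -16461500/48206274983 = -0.00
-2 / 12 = -1 / 6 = -0.17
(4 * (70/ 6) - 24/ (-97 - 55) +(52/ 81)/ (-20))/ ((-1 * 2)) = -180034/ 7695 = -23.40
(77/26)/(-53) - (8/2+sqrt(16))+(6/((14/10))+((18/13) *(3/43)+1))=-1108935/414778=-2.67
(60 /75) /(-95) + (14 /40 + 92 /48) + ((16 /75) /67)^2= 1083425014 /479761875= 2.26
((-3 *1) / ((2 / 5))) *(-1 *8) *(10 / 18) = 100 / 3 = 33.33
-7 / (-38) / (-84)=-1 / 456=-0.00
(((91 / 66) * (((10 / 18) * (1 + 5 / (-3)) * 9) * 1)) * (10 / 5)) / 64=-455 / 3168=-0.14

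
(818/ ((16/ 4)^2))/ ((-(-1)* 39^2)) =409/ 12168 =0.03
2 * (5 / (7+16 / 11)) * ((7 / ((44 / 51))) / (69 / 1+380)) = 595 / 27838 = 0.02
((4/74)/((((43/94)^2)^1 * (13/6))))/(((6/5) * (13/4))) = 353440/11561797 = 0.03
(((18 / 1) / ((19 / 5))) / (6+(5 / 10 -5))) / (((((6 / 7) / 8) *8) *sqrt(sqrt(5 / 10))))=70 *2^(1 / 4) / 19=4.38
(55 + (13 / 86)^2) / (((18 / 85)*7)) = 34590665 / 931896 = 37.12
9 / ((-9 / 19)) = -19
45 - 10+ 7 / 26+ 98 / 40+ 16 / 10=10223 / 260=39.32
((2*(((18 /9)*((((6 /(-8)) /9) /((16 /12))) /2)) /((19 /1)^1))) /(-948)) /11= 1 /1585056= 0.00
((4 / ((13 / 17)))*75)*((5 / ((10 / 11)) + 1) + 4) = 53550 / 13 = 4119.23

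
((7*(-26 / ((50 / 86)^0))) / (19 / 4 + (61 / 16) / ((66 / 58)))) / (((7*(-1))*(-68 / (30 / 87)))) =-2640 / 162197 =-0.02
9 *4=36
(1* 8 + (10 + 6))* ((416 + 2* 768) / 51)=15616 / 17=918.59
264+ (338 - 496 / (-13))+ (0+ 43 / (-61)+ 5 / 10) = 1014959 / 1586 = 639.95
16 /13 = 1.23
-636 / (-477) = 4 / 3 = 1.33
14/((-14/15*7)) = -15/7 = -2.14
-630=-630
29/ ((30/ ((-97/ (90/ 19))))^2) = 13.51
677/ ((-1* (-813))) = 677/ 813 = 0.83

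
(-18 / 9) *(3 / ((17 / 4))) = -24 / 17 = -1.41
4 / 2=2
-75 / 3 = -25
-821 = -821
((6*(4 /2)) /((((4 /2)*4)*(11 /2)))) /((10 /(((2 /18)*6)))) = 1 /55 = 0.02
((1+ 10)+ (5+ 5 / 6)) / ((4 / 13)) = 1313 / 24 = 54.71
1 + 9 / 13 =22 / 13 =1.69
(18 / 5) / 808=9 / 2020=0.00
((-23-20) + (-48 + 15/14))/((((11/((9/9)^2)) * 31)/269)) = -70.94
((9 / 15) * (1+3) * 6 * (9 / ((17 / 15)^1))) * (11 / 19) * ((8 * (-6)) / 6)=-171072 / 323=-529.63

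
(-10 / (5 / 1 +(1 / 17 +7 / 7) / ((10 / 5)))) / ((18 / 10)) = -425 / 423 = -1.00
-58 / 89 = -0.65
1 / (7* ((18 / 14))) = 1 / 9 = 0.11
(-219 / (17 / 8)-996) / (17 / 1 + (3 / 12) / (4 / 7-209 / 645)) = -61.02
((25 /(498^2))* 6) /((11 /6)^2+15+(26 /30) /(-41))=30750 /932419261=0.00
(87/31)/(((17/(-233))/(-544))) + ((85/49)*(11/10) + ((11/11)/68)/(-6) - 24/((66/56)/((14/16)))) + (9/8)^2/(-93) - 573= 1109087100797/54538176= 20335.98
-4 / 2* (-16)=32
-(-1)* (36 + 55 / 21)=811 / 21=38.62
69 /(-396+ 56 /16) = -138 /785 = -0.18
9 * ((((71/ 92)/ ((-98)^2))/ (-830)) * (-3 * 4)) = 1917/ 183340360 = 0.00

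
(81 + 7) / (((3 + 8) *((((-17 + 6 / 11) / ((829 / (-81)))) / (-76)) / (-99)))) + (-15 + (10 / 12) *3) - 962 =118800823 / 3258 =36464.34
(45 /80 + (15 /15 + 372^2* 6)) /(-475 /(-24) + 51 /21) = 278982669 /7466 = 37367.09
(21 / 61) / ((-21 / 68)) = -68 / 61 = -1.11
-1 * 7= -7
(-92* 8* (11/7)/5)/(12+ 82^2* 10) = -88/25585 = -0.00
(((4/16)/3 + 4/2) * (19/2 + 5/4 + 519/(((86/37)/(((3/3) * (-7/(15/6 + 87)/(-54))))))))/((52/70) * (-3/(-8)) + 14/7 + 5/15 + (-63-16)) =-2684808875/8889942636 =-0.30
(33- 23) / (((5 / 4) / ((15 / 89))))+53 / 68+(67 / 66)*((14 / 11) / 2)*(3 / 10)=4250091 / 1830730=2.32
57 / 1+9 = 66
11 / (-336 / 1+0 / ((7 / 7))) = -11 / 336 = -0.03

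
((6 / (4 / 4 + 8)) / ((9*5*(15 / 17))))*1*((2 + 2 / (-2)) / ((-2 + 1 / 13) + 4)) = 442 / 54675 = 0.01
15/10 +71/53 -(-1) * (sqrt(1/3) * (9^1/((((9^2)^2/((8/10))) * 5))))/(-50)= 301/106 -2 * sqrt(3)/1366875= 2.84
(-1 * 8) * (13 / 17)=-104 / 17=-6.12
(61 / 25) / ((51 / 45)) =183 / 85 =2.15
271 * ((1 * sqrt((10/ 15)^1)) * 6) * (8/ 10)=1062.10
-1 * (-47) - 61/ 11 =456/ 11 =41.45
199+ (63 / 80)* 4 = 4043 / 20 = 202.15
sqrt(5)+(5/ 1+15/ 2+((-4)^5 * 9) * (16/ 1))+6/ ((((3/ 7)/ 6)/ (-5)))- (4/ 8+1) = -147865+sqrt(5) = -147862.76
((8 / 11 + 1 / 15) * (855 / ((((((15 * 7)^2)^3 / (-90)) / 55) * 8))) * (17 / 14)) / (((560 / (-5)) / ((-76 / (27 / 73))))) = -58688131 / 84050798580000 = -0.00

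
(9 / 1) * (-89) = -801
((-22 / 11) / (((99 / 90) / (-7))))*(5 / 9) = 700 / 99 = 7.07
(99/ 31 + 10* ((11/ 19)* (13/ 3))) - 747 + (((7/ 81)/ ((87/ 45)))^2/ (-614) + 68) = -144278128822765/ 221721184494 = -650.72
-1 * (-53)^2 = -2809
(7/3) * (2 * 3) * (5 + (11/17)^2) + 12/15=110776/1445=76.66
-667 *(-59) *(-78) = -3069534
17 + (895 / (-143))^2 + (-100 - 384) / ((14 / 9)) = -36497316 / 143143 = -254.97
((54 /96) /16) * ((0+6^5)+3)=70011 /256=273.48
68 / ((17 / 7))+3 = 31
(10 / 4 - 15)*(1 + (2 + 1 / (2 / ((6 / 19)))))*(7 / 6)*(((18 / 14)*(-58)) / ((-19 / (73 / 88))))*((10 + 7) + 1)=-21434625 / 7942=-2698.90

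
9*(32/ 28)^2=576/ 49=11.76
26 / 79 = 0.33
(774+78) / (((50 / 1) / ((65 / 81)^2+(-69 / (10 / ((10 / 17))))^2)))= 4609028332 / 15801075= 291.69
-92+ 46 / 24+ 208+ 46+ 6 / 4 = 165.42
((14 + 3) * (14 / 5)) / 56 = 17 / 20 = 0.85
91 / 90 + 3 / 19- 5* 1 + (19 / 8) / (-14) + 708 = 67414979 / 95760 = 704.00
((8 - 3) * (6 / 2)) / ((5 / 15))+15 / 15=46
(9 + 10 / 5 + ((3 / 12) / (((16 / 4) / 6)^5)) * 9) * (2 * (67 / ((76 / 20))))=1204325 / 1216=990.40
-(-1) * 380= 380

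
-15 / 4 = -3.75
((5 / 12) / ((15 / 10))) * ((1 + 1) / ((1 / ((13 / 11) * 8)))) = 520 / 99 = 5.25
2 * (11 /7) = 3.14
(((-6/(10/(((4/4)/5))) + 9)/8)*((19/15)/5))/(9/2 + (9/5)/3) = 703/12750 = 0.06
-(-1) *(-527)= -527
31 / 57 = 0.54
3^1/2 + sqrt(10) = 3/2 + sqrt(10) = 4.66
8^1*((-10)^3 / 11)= -8000 / 11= -727.27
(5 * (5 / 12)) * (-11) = -275 / 12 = -22.92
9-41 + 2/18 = -287/9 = -31.89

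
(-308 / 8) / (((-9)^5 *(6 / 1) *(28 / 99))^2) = -0.00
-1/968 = -0.00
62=62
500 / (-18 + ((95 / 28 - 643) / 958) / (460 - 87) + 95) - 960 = -146915150240 / 154078839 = -953.51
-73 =-73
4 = 4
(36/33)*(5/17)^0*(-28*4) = -1344/11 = -122.18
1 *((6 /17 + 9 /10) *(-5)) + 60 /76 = -3537 /646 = -5.48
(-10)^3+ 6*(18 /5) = -4892 /5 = -978.40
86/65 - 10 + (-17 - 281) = -19934/65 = -306.68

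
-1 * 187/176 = -17/16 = -1.06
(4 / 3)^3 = 64 / 27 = 2.37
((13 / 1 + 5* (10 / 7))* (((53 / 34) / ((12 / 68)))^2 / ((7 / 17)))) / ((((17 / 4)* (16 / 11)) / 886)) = 643348079 / 1176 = 547064.69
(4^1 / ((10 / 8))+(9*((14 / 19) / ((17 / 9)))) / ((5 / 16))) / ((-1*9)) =-23312 / 14535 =-1.60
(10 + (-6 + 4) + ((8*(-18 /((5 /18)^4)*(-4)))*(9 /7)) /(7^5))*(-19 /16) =-2689546387 /147061250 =-18.29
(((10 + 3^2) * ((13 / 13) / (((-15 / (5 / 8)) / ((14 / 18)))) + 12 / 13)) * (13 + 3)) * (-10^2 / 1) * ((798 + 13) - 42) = -7308422200 / 351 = -20821715.67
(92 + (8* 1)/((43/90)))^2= 21864976/1849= 11825.30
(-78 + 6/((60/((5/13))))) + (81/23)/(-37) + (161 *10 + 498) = 44914525/22126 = 2029.94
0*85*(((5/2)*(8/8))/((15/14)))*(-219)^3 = 0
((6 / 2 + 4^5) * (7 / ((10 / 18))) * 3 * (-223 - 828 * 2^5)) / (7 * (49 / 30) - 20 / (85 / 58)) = 528996281814 / 1129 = 468552951.12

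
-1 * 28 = -28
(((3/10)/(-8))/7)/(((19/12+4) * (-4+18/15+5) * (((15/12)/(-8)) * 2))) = 36/25795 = 0.00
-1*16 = -16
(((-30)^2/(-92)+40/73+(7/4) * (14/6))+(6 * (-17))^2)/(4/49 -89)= -10266284147/87784836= -116.95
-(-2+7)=-5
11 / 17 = 0.65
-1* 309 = -309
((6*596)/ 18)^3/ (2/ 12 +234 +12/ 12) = 423417472/ 12699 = 33342.58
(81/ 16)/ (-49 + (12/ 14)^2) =-3969/ 37840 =-0.10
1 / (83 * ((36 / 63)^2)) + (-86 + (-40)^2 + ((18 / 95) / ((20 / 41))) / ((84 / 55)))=1337300863 / 883120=1514.29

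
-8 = -8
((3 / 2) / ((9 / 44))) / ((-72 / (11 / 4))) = -121 / 432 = -0.28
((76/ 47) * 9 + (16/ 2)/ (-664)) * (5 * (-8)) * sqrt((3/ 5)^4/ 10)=-81684 * sqrt(10)/ 3901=-66.22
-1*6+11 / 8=-37 / 8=-4.62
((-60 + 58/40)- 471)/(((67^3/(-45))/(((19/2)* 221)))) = 400244481/2406104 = 166.35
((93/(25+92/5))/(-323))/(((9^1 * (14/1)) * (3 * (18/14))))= -5/366282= -0.00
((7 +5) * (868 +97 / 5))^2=2834923536 / 25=113396941.44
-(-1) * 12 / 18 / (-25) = -2 / 75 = -0.03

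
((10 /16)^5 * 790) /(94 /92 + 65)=28390625 /24879104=1.14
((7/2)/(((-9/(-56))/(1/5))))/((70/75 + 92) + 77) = 196/7647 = 0.03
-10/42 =-5/21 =-0.24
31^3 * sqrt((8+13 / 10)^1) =29791 * sqrt(930) / 10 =90850.34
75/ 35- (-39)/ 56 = 159/ 56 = 2.84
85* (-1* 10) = -850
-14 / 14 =-1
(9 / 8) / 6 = 3 / 16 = 0.19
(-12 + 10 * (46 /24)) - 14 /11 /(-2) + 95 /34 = 5945 /561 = 10.60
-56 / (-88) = 7 / 11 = 0.64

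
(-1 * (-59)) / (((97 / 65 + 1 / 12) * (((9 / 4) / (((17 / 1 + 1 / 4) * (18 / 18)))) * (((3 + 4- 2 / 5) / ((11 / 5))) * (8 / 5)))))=441025 / 7374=59.81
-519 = -519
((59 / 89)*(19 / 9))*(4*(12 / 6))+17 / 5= 58457 / 4005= 14.60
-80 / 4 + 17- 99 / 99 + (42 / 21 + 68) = 66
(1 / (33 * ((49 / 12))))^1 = 4 / 539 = 0.01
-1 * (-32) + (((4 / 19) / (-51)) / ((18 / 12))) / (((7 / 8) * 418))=136094080 / 4252941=32.00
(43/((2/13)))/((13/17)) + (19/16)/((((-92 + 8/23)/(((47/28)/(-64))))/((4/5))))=27613808699/75550720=365.50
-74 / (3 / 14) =-1036 / 3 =-345.33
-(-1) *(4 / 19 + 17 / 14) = 379 / 266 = 1.42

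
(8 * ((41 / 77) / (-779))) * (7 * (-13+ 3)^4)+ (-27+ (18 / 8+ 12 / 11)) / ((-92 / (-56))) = -3818453 / 9614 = -397.18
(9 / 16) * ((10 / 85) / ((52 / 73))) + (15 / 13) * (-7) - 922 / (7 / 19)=-124282537 / 49504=-2510.56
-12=-12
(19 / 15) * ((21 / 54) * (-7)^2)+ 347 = 100207 / 270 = 371.14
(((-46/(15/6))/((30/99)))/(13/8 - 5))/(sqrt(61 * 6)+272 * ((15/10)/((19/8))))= 41840128/394558875 - 730664 * sqrt(366)/1183676625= 0.09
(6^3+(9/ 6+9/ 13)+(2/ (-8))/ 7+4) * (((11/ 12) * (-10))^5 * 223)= -336136084796875/ 104832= -3206426327.81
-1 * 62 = -62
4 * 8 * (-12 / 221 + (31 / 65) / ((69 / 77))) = 89696 / 5865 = 15.29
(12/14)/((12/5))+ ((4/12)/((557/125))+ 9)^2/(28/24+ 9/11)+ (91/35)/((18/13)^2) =19912029315911/460887299460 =43.20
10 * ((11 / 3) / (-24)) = -55 / 36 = -1.53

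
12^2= 144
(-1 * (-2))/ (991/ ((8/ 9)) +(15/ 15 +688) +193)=16/ 15975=0.00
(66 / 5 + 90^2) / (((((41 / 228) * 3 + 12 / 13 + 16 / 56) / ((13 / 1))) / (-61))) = -222479683608 / 60455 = -3680087.40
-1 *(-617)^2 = -380689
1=1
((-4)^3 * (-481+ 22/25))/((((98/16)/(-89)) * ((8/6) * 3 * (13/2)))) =-273476352/15925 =-17172.77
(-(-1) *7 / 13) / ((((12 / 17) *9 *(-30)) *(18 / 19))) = -2261 / 758160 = -0.00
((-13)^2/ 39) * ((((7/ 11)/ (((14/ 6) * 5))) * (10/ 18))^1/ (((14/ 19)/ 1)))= 247/ 1386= 0.18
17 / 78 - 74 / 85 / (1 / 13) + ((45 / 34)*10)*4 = 277409 / 6630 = 41.84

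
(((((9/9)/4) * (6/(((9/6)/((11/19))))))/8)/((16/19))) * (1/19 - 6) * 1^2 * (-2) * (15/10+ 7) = 21131/2432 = 8.69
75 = 75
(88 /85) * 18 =1584 /85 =18.64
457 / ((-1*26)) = -457 / 26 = -17.58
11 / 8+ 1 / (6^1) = 1.54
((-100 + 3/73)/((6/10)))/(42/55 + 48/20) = -2006675/38106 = -52.66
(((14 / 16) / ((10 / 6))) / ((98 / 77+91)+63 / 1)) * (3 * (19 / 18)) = 209 / 19520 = 0.01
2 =2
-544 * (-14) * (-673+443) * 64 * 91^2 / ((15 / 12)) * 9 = -6684209086464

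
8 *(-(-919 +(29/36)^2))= 1190183/162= 7346.81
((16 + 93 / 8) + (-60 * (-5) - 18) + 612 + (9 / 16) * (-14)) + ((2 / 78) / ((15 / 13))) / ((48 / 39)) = 657913 / 720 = 913.77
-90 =-90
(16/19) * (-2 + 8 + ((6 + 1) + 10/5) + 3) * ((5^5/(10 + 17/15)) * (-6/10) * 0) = 0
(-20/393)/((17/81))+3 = 6141/2227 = 2.76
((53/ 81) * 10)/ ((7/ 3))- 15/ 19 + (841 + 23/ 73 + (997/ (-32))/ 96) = 226291644407/ 268434432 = 843.01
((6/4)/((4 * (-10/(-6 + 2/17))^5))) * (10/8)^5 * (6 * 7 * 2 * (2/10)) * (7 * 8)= 861328125/11358856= 75.83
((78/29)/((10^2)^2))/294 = 13/14210000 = 0.00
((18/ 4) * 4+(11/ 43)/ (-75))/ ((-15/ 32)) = -1857248/ 48375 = -38.39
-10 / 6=-5 / 3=-1.67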